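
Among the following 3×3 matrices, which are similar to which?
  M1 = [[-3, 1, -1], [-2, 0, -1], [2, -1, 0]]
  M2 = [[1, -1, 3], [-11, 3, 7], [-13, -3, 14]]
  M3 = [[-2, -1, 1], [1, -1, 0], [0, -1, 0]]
3 classes: {M1}, {M2}, {M3}

Characteristic polynomials: χ_{M1} = (x + 1)^3, χ_{M2} = (x - 6)^3, χ_{M3} = (x + 1)^3.

{M1}: invariant factors x + 1, (x + 1)^2.

{M2}: invariant factors (x - 6)^3.

{M3}: invariant factors (x + 1)^3.

Matrices are similar if and only if their invariant-factor lists agree; the partition into similarity classes is {M1}, {M2}, {M3}.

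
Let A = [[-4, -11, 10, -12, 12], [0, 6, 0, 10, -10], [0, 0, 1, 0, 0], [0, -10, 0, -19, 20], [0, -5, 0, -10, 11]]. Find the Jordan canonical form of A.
J = [[-4, 1, 0, 0, 0], [0, -4, 0, 0, 0], [0, 0, 1, 0, 0], [0, 0, 0, 1, 0], [0, 0, 0, 0, 1]]

The characteristic polynomial is det(xI - A) = (x - 1)^3(x + 4)^2, so the eigenvalues are -4 (algebraic multiplicity 2), 1 (algebraic multiplicity 3).

For λ = -4: rank(A + 4I) = 4, rank((A + 4I)^2) = 3. The eigenspace has dimension 5 - 4 = 1, so there is 1 Jordan block; the rank sequence gives block sizes [2].

For λ = 1: rank(A - I) = 2. The eigenspace has dimension 5 - 2 = 3, so there are 3 Jordan blocks; the rank sequence gives block sizes [1, 1, 1].

Assembling the blocks gives the Jordan form J above.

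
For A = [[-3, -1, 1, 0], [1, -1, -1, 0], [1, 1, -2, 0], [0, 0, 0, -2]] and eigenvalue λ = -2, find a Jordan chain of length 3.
v_1 = [[0, 1, 1, -1]]^T, v_2 = [[0, 0, 1, 0]]^T, v_3 = [[1, -1, 0, 0]]^T

We seek v_1 ∈ ker((A + 2I)^3) \ ker((A + 2I)^2), then set v_{i+1} = (A + 2I) v_i.

One such chain is v_1 = [[0, 1, 1, -1]]^T, v_2 = [[0, 0, 1, 0]]^T, v_3 = [[1, -1, 0, 0]]^T. Check: (A + 2I) v_3 = [[0, 0, 0, 0]]^T = 0.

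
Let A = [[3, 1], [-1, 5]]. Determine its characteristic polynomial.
xI - A = [[x - 3, -1], [1, x - 5]].

Expanding det(xI - A) along the first row:
det(xI - A) = + (x - 3)·det([[x - 5]]) - (-1)·det([[1]]).

Evaluating gives χ_A(x) = x^2 - 8x + 16 = (x - 4)^2.

χ_A(x) = (x - 4)^2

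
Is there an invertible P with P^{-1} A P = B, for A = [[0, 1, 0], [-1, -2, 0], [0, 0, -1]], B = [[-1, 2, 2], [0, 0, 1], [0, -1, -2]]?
Two matrices over a field are similar if and only if they have the same invariant factors.

Both A and B have characteristic polynomial (x + 1)^3 and minimal polynomial (x + 1)^2. Computing further, both have invariant factors x + 1, (x + 1)^2. Hence A and B are similar.

Yes.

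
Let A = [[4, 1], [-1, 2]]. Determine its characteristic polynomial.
χ_A(x) = (x - 3)^2

xI - A = [[x - 4, -1], [1, x - 2]].

Expanding det(xI - A) along the first row:
det(xI - A) = + (x - 4)·det([[x - 2]]) - (-1)·det([[1]]).

Evaluating gives χ_A(x) = x^2 - 6x + 9 = (x - 3)^2.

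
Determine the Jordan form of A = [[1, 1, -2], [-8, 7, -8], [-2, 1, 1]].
J = [[3, 1, 0], [0, 3, 0], [0, 0, 3]]

The characteristic polynomial is det(xI - A) = (x - 3)^3, so the eigenvalues are 3 (algebraic multiplicity 3).

For λ = 3: rank(A - 3I) = 1, rank((A - 3I)^2) = 0. The eigenspace has dimension 3 - 1 = 2, so there are 2 Jordan blocks; the rank sequence gives block sizes [2, 1].

Assembling the blocks gives the Jordan form J above.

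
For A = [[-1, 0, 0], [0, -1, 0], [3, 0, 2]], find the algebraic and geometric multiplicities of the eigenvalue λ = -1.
The characteristic polynomial is (x - 2)(x + 1)^2, so the factor x + 1 appears with exponent 2: the algebraic multiplicity is 2.

rank(A + I) = 1, so the eigenspace has dimension 3 - 1 = 2: the geometric multiplicity is 2.

algebraic multiplicity 2, geometric multiplicity 2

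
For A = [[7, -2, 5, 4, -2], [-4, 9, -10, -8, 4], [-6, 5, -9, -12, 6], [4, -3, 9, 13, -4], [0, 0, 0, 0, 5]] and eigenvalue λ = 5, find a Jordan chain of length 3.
We seek v_1 ∈ ker((A - 5I)^3) \ ker((A - 5I)^2), then set v_{i+1} = (A - 5I) v_i.

One such chain is v_1 = [[-3, 5, 3, 0, 0]]^T, v_2 = [[-1, 2, 1, 0, 0]]^T, v_3 = [[-1, 2, 2, -1, 0]]^T. Check: (A - 5I) v_3 = [[0, 0, 0, 0, 0]]^T = 0.

v_1 = [[-3, 5, 3, 0, 0]]^T, v_2 = [[-1, 2, 1, 0, 0]]^T, v_3 = [[-1, 2, 2, -1, 0]]^T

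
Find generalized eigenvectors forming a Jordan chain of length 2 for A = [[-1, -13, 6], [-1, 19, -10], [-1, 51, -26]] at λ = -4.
We seek v_1 ∈ ker((A + 4I)^2) \ ker(A + 4I), then set v_{i+1} = (A + 4I) v_i.

One such chain is v_1 = [[-1, 2, 5]]^T, v_2 = [[1, -3, -7]]^T. Check: (A + 4I) v_2 = [[0, 0, 0]]^T = 0.

v_1 = [[-1, 2, 5]]^T, v_2 = [[1, -3, -7]]^T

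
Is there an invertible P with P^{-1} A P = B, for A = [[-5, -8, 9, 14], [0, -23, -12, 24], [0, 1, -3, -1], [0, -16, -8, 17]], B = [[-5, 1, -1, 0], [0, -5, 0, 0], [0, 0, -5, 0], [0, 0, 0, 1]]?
No.

Both have characteristic polynomial (x - 1)(x + 5)^3, but the minimal polynomial of A is (x - 1)(x + 5)^3 while the minimal polynomial of B is (x - 1)(x + 5)^2. The minimal polynomial is a similarity invariant, so A and B are not similar.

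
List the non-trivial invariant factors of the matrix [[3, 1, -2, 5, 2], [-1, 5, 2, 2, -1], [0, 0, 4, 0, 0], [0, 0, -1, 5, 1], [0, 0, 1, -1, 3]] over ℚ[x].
The Jordan structure of A has elementary divisors (x - 4)^3, (x - 4)^2. Arranging the block sizes at each eigenvalue in decreasing order and taking row products gives the invariant factors.

Invariant factors (smallest first, each dividing the next): (x - 4)^2, (x - 4)^3.

Check: the last factor (x - 4)^3 is the minimal polynomial, and the product (x - 4)^5 is the characteristic polynomial.

(x - 4)^2, (x - 4)^3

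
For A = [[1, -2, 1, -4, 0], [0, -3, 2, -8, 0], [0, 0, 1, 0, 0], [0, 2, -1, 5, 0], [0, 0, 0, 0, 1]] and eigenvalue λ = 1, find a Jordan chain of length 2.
v_1 = [[0, 0, -1, 0, 0]]^T, v_2 = [[-1, -2, 0, 1, 0]]^T

We seek v_1 ∈ ker((A - I)^2) \ ker(A - I), then set v_{i+1} = (A - I) v_i.

One such chain is v_1 = [[0, 0, -1, 0, 0]]^T, v_2 = [[-1, -2, 0, 1, 0]]^T. Check: (A - I) v_2 = [[0, 0, 0, 0, 0]]^T = 0.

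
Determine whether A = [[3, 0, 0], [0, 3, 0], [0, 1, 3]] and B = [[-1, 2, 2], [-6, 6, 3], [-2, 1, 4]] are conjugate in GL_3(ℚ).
Two matrices over a field are similar if and only if they have the same invariant factors.

Both A and B have characteristic polynomial (x - 3)^3 and minimal polynomial (x - 3)^2. Computing further, both have invariant factors x - 3, (x - 3)^2. Hence A and B are similar.

Yes.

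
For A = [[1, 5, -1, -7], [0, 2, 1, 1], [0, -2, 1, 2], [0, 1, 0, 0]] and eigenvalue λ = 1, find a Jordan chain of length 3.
We seek v_1 ∈ ker((A - I)^3) \ ker((A - I)^2), then set v_{i+1} = (A - I) v_i.

One such chain is v_1 = [[-2, 0, 1, 0]]^T, v_2 = [[-1, 1, 0, 0]]^T, v_3 = [[5, 1, -2, 1]]^T. Check: (A - I) v_3 = [[0, 0, 0, 0]]^T = 0.

v_1 = [[-2, 0, 1, 0]]^T, v_2 = [[-1, 1, 0, 0]]^T, v_3 = [[5, 1, -2, 1]]^T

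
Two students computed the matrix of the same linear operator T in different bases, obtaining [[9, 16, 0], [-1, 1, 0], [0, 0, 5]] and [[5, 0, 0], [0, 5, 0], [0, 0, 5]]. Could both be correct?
Both have characteristic polynomial (x - 5)^3, but the minimal polynomial of A is (x - 5)^2 while the minimal polynomial of B is x - 5. The minimal polynomial is a similarity invariant, so A and B are not similar.

No.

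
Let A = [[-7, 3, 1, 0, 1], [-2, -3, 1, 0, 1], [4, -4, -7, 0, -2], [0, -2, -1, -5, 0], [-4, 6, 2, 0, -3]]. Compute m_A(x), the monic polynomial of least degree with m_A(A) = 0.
m_A(x) = (x + 5)^3

The characteristic polynomial factors as (x + 5)^5. The minimal polynomial is ∏(x - λ)^{k_λ} where k_λ is the size of the largest Jordan block at λ.

For λ = -5: rank(A + 5I) = 3, and the largest Jordan block has size 3 (the smallest k with rank((A + 5I)^k) = rank((A + 5I)^(k+1))).

So m_A(x) = (x + 5)^3.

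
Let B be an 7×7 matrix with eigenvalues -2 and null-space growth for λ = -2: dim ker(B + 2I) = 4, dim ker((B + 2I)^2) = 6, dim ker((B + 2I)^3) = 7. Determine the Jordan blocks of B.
λ = -2: successive nullity increments [4, 2, 1] count blocks of size ≥ k; block sizes are [3, 2, 1, 1].

Jordan blocks: (-2, 3), (-2, 2), (-2, 1), (-2, 1)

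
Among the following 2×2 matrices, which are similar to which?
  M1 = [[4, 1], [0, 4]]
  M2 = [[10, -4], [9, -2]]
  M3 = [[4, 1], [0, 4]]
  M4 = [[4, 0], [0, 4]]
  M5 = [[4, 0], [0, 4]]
Characteristic polynomials: χ_{M1} = (x - 4)^2, χ_{M2} = (x - 4)^2, χ_{M3} = (x - 4)^2, χ_{M4} = (x - 4)^2, χ_{M5} = (x - 4)^2.

{M1, M2, M3}: invariant factors (x - 4)^2.

{M4, M5}: invariant factors x - 4, x - 4.

Matrices are similar if and only if their invariant-factor lists agree; the partition into similarity classes is {M1, M2, M3}, {M4, M5}.

2 classes: {M1, M2, M3}, {M4, M5}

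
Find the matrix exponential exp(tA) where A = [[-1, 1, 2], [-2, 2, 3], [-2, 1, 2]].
e^{tA} = [[(-t^2 - 2*t + 1)*e^{t}, t*(t + 2)*e^{t}/2, t*(t + 4)*e^{t}/2], [2*t*(-t - 1)*e^{t}, (t^2 + t + 1)*e^{t}, t*(t + 3)*e^{t}], [-2*t*e^{t}, t*e^{t}, (t + 1)*e^{t}]]

A has Jordan form J = [[1, 1, 0], [0, 1, 1], [0, 0, 1]] with A = PJP^{-1}, so e^{tA} = P e^{tJ} P^{-1}.

For a Jordan block J_k(λ), e^{tJ_k(λ)} = e^{λt} · (I + tN + t^2 N^2/2! + ... + t^{k-1} N^{k-1}/(k-1)!) where N is the nilpotent superdiagonal part.

Assembling the blocks and conjugating back gives the entries of e^{tA} as shown above.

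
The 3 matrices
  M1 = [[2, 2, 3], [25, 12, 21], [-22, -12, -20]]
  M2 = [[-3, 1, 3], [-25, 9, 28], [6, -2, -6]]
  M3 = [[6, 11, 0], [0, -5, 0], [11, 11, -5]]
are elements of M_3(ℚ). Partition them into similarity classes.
Characteristic polynomials: χ_{M1} = (x + 2)^3, χ_{M2} = x^3, χ_{M3} = (x - 6)(x + 5)^2.

{M1}: invariant factors (x + 2)^3.

{M2}: invariant factors x^3.

{M3}: invariant factors x + 5, (x - 6)(x + 5).

Matrices are similar if and only if their invariant-factor lists agree; the partition into similarity classes is {M1}, {M2}, {M3}.

3 classes: {M1}, {M2}, {M3}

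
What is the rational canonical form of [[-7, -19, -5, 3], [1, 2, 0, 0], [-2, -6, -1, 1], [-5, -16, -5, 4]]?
The invariant factors of A (the non-unit diagonal entries of the Smith normal form of xI - A over ℚ[x]) are (x - 1)^2(x + 1)(x + 3), each dividing the next. The characteristic polynomial is their product, (x - 1)^2(x + 1)(x + 3).

The rational canonical form is the block-diagonal matrix of companion matrices C(f_i):
R = [[0, 0, 0, -3], [1, 0, 0, 2], [0, 1, 0, 4], [0, 0, 1, -2]].

R = [[0, 0, 0, -3], [1, 0, 0, 2], [0, 1, 0, 4], [0, 0, 1, -2]]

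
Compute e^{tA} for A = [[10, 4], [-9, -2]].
A has Jordan form J = [[4, 1], [0, 4]] with A = PJP^{-1}, so e^{tA} = P e^{tJ} P^{-1}.

For a Jordan block J_k(λ), e^{tJ_k(λ)} = e^{λt} · (I + tN + t^2 N^2/2! + ... + t^{k-1} N^{k-1}/(k-1)!) where N is the nilpotent superdiagonal part.

Assembling the blocks and conjugating back gives the entries of e^{tA} as shown above.

e^{tA} = [[(6*t + 1)*e^{4*t}, 4*t*e^{4*t}], [-9*t*e^{4*t}, (1 - 6*t)*e^{4*t}]]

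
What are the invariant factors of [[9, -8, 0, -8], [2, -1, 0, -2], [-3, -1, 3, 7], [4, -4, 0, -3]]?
x - 1, (x - 3)^2(x - 1)

The Jordan structure of A has elementary divisors (x - 1), (x - 1), (x - 3)^2. Arranging the block sizes at each eigenvalue in decreasing order and taking row products gives the invariant factors.

Invariant factors (smallest first, each dividing the next): x - 1, (x - 3)^2(x - 1).

Check: the last factor (x - 3)^2(x - 1) is the minimal polynomial, and the product (x - 3)^2(x - 1)^2 is the characteristic polynomial.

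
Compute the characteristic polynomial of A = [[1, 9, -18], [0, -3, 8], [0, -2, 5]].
xI - A = [[x - 1, -9, 18], [0, x + 3, -8], [0, 2, x - 5]].

Expanding det(xI - A) along the first row:
det(xI - A) = + (x - 1)·det([[x + 3, -8], [2, x - 5]]) - (-9)·det([[0, -8], [0, x - 5]]) + (18)·det([[0, x + 3], [0, 2]]).

Evaluating gives χ_A(x) = x^3 - 3x^2 + 3x - 1 = (x - 1)^3.

χ_A(x) = (x - 1)^3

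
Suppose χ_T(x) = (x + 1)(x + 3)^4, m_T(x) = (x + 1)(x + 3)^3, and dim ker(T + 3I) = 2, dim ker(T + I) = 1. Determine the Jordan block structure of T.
Jordan blocks: (-3, 3), (-3, 1), (-1, 1)

λ = -3: algebraic multiplicity 4 (exponent in χ_T), largest block size 3 (exponent in m_T), 2 blocks (geometric multiplicity). These force block sizes [3, 1].
λ = -1: algebraic multiplicity 1 (exponent in χ_T), largest block size 1 (exponent in m_T), 1 block (geometric multiplicity). This forces block sizes [1].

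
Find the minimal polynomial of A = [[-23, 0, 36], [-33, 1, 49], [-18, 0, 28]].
The characteristic polynomial factors as (x - 4)(x - 1)^2. The minimal polynomial is ∏(x - λ)^{k_λ} where k_λ is the size of the largest Jordan block at λ.

For λ = 1: rank(A - I) = 2, and the largest Jordan block has size 2 (the smallest k with rank((A - I)^k) = rank((A - I)^(k+1))).
For λ = 4: rank(A - 4I) = 2, and the largest Jordan block has size 1 (the smallest k with rank((A - 4I)^k) = rank((A - 4I)^(k+1))).

So m_A(x) = (x - 4)(x - 1)^2.

m_A(x) = (x - 4)(x - 1)^2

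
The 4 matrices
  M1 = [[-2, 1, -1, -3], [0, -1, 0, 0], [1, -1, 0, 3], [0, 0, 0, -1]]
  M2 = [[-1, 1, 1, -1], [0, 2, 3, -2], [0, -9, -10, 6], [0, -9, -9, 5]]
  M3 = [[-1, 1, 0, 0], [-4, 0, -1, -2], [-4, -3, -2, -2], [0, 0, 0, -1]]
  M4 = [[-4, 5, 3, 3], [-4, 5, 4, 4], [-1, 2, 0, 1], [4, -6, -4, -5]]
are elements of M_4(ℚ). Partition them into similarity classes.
2 classes: {M1}, {M2, M3, M4}

Characteristic polynomials: χ_{M1} = (x + 1)^4, χ_{M2} = (x + 1)^4, χ_{M3} = (x + 1)^4, χ_{M4} = (x + 1)^4.

{M1}: invariant factors x + 1, x + 1, (x + 1)^2.

{M2, M3, M4}: invariant factors x + 1, (x + 1)^3.

Matrices are similar if and only if their invariant-factor lists agree; the partition into similarity classes is {M1}, {M2, M3, M4}.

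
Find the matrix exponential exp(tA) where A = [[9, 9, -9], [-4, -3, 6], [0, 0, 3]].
e^{tA} = [[(6*t + 1)*e^{3*t}, 9*t*e^{3*t}, -9*t*e^{3*t}], [-4*t*e^{3*t}, (1 - 6*t)*e^{3*t}, 6*t*e^{3*t}], [0, 0, e^{3*t}]]

A has Jordan form J = [[3, 1, 0], [0, 3, 0], [0, 0, 3]] with A = PJP^{-1}, so e^{tA} = P e^{tJ} P^{-1}.

For a Jordan block J_k(λ), e^{tJ_k(λ)} = e^{λt} · (I + tN + t^2 N^2/2! + ... + t^{k-1} N^{k-1}/(k-1)!) where N is the nilpotent superdiagonal part.

Assembling the blocks and conjugating back gives the entries of e^{tA} as shown above.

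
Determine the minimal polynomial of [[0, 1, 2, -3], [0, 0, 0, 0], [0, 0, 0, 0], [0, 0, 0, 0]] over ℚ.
m_A(x) = x^2

The characteristic polynomial factors as x^4. The minimal polynomial is ∏(x - λ)^{k_λ} where k_λ is the size of the largest Jordan block at λ.

For λ = 0: rank(A) = 1, and the largest Jordan block has size 2 (the smallest k with rank(A^k) = rank(A^(k+1))).

So m_A(x) = x^2.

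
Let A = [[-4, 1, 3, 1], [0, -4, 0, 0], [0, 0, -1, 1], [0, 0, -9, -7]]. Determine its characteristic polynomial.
xI - A = [[x + 4, -1, -3, -1], [0, x + 4, 0, 0], [0, 0, x + 1, -1], [0, 0, 9, x + 7]].

Expanding det(xI - A) along the first row:
det(xI - A) = + (x + 4)·det([[x + 4, 0, 0], [0, x + 1, -1], [0, 9, x + 7]]) - (-1)·det([[0, 0, 0], [0, x + 1, -1], [0, 9, x + 7]]) + (-3)·det([[0, x + 4, 0], [0, 0, -1], [0, 0, x + 7]]) - (-1)·det([[0, x + 4, 0], [0, 0, x + 1], [0, 0, 9]]).

Evaluating gives χ_A(x) = x^4 + 16x^3 + 96x^2 + 256x + 256 = (x + 4)^4.

χ_A(x) = (x + 4)^4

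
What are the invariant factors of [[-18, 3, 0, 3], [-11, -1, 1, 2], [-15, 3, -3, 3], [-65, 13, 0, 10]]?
The Jordan structure of A has elementary divisors (x + 3)^3, (x + 3). Arranging the block sizes at each eigenvalue in decreasing order and taking row products gives the invariant factors.

Invariant factors (smallest first, each dividing the next): x + 3, (x + 3)^3.

Check: the last factor (x + 3)^3 is the minimal polynomial, and the product (x + 3)^4 is the characteristic polynomial.

x + 3, (x + 3)^3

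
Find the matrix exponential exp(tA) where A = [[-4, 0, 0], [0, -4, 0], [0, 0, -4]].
A has Jordan form J = [[-4, 0, 0], [0, -4, 0], [0, 0, -4]] with A = PJP^{-1}, so e^{tA} = P e^{tJ} P^{-1}.

For a Jordan block J_k(λ), e^{tJ_k(λ)} = e^{λt} · (I + tN + t^2 N^2/2! + ... + t^{k-1} N^{k-1}/(k-1)!) where N is the nilpotent superdiagonal part.

Assembling the blocks and conjugating back gives the entries of e^{tA} as shown above.

e^{tA} = [[e^{-4*t}, 0, 0], [0, e^{-4*t}, 0], [0, 0, e^{-4*t}]]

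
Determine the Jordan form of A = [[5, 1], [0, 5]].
The characteristic polynomial is det(xI - A) = (x - 5)^2, so the eigenvalues are 5 (algebraic multiplicity 2).

For λ = 5: rank(A - 5I) = 1, rank((A - 5I)^2) = 0. The eigenspace has dimension 2 - 1 = 1, so there is 1 Jordan block; the rank sequence gives block sizes [2].

Assembling the blocks gives the Jordan form J above.

J = [[5, 1], [0, 5]]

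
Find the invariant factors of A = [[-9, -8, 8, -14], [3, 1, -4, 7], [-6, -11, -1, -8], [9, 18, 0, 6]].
x + 3, (x - 6)(x + 3)^2

The Jordan structure of A has elementary divisors (x + 3)^2, (x + 3), (x - 6). Arranging the block sizes at each eigenvalue in decreasing order and taking row products gives the invariant factors.

Invariant factors (smallest first, each dividing the next): x + 3, (x - 6)(x + 3)^2.

Check: the last factor (x - 6)(x + 3)^2 is the minimal polynomial, and the product (x - 6)(x + 3)^3 is the characteristic polynomial.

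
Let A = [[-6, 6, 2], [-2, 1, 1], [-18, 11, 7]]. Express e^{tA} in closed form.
e^{tA} = [[(-4*t*e^{4*t} + 1)*e^{-2*t}, 2*((1 - t)*e^{4*t} - 1)*e^{-2*t}, 2*t*e^{2*t}], [-2*t*e^{2*t}, (1 - t)*e^{2*t}, t*e^{2*t}], [2*(-(5*t + 1)*e^{4*t} + 1)*e^{-2*t}, ((4 - 5*t)*e^{4*t} - 4)*e^{-2*t}, (5*t + 1)*e^{2*t}]]

A has Jordan form J = [[-2, 0, 0], [0, 2, 1], [0, 0, 2]] with A = PJP^{-1}, so e^{tA} = P e^{tJ} P^{-1}.

For a Jordan block J_k(λ), e^{tJ_k(λ)} = e^{λt} · (I + tN + t^2 N^2/2! + ... + t^{k-1} N^{k-1}/(k-1)!) where N is the nilpotent superdiagonal part.

Assembling the blocks and conjugating back gives the entries of e^{tA} as shown above.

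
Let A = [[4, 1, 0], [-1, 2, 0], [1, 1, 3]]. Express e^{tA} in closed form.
e^{tA} = [[(t + 1)*e^{3*t}, t*e^{3*t}, 0], [-t*e^{3*t}, (1 - t)*e^{3*t}, 0], [t*e^{3*t}, t*e^{3*t}, e^{3*t}]]

A has Jordan form J = [[3, 1, 0], [0, 3, 0], [0, 0, 3]] with A = PJP^{-1}, so e^{tA} = P e^{tJ} P^{-1}.

For a Jordan block J_k(λ), e^{tJ_k(λ)} = e^{λt} · (I + tN + t^2 N^2/2! + ... + t^{k-1} N^{k-1}/(k-1)!) where N is the nilpotent superdiagonal part.

Assembling the blocks and conjugating back gives the entries of e^{tA} as shown above.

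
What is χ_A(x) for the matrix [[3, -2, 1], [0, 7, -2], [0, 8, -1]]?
xI - A = [[x - 3, 2, -1], [0, x - 7, 2], [0, -8, x + 1]].

Expanding det(xI - A) along the first row:
det(xI - A) = + (x - 3)·det([[x - 7, 2], [-8, x + 1]]) - (2)·det([[0, 2], [0, x + 1]]) + (-1)·det([[0, x - 7], [0, -8]]).

Evaluating gives χ_A(x) = x^3 - 9x^2 + 27x - 27 = (x - 3)^3.

χ_A(x) = (x - 3)^3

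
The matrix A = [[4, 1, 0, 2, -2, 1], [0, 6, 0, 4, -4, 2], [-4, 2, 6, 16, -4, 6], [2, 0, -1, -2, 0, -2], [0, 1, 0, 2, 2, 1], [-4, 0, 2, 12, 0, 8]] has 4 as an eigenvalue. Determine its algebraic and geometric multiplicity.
algebraic multiplicity 6, geometric multiplicity 4

The characteristic polynomial is (x - 4)^6, so the factor x - 4 appears with exponent 6: the algebraic multiplicity is 6.

rank(A - 4I) = 2, so the eigenspace has dimension 6 - 2 = 4: the geometric multiplicity is 4.

Since 4 < 6, A is not diagonalizable.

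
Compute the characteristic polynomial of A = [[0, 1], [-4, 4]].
xI - A = [[x, -1], [4, x - 4]].

Expanding det(xI - A) along the first row:
det(xI - A) = + (x)·det([[x - 4]]) - (-1)·det([[4]]).

Evaluating gives χ_A(x) = x^2 - 4x + 4 = (x - 2)^2.

χ_A(x) = (x - 2)^2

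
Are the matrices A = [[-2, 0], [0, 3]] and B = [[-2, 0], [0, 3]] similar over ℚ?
Yes.

Two matrices over a field are similar if and only if they have the same invariant factors.

Both A and B have characteristic polynomial (x - 3)(x + 2) and minimal polynomial (x - 3)(x + 2). Computing further, both have invariant factors (x - 3)(x + 2). Hence A and B are similar.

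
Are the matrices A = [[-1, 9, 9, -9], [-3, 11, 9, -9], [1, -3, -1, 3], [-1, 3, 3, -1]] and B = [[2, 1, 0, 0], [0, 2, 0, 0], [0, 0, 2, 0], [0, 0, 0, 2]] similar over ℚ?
Yes.

Two matrices over a field are similar if and only if they have the same invariant factors.

Both A and B have characteristic polynomial (x - 2)^4 and minimal polynomial (x - 2)^2. Computing further, both have invariant factors x - 2, x - 2, (x - 2)^2. Hence A and B are similar.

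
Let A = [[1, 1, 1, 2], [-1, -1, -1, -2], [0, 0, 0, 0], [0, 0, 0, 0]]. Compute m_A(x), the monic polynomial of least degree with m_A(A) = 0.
The characteristic polynomial factors as x^4. The minimal polynomial is ∏(x - λ)^{k_λ} where k_λ is the size of the largest Jordan block at λ.

For λ = 0: rank(A) = 1, and the largest Jordan block has size 2 (the smallest k with rank(A^k) = rank(A^(k+1))).

So m_A(x) = x^2.

m_A(x) = x^2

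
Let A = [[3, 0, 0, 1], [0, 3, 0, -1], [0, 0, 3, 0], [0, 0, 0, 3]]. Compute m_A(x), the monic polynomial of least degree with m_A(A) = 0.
m_A(x) = (x - 3)^2

The characteristic polynomial factors as (x - 3)^4. The minimal polynomial is ∏(x - λ)^{k_λ} where k_λ is the size of the largest Jordan block at λ.

For λ = 3: rank(A - 3I) = 1, and the largest Jordan block has size 2 (the smallest k with rank((A - 3I)^k) = rank((A - 3I)^(k+1))).

So m_A(x) = (x - 3)^2.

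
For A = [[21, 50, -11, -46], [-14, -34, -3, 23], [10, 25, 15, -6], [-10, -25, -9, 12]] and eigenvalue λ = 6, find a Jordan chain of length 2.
v_1 = [[-7, 3, 0, 1]]^T, v_2 = [[-1, 1, -1, 1]]^T

We seek v_1 ∈ ker((A - 6I)^2) \ ker(A - 6I), then set v_{i+1} = (A - 6I) v_i.

One such chain is v_1 = [[-7, 3, 0, 1]]^T, v_2 = [[-1, 1, -1, 1]]^T. Check: (A - 6I) v_2 = [[0, 0, 0, 0]]^T = 0.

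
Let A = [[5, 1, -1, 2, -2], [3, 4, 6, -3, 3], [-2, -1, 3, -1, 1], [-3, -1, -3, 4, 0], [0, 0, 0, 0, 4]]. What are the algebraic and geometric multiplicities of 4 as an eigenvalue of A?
The characteristic polynomial is (x - 4)^5, so the factor x - 4 appears with exponent 5: the algebraic multiplicity is 5.

rank(A - 4I) = 2, so the eigenspace has dimension 5 - 2 = 3: the geometric multiplicity is 3.

Since 3 < 5, A is not diagonalizable.

algebraic multiplicity 5, geometric multiplicity 3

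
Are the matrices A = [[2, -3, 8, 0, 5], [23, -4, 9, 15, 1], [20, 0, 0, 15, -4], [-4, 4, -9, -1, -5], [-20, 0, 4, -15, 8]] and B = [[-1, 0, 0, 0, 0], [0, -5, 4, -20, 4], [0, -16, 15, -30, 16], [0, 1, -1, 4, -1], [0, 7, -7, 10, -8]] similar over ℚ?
No.

Both have characteristic polynomial (x - 4)^2(x + 1)^3, but the minimal polynomial of A is (x - 4)^2(x + 1)^2 while the minimal polynomial of B is (x - 4)^2(x + 1). The minimal polynomial is a similarity invariant, so A and B are not similar.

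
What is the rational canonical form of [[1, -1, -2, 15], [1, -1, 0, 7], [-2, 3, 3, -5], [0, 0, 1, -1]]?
The invariant factors of A (the non-unit diagonal entries of the Smith normal form of xI - A over ℚ[x]) are (x - 2)(x^3 - 2x + 3), each dividing the next. The characteristic polynomial is their product, (x - 2)(x^3 - 2x + 3).

The rational canonical form is the block-diagonal matrix of companion matrices C(f_i):
R = [[0, 0, 0, 6], [1, 0, 0, -7], [0, 1, 0, 2], [0, 0, 1, 2]].

Note the characteristic polynomial does not split into linear factors over ℚ, so A has no Jordan form over ℚ; the rational canonical form exists over any field.

R = [[0, 0, 0, 6], [1, 0, 0, -7], [0, 1, 0, 2], [0, 0, 1, 2]]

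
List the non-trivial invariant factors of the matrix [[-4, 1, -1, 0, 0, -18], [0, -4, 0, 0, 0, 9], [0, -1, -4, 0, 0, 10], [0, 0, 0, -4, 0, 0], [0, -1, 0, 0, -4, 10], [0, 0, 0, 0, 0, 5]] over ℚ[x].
x + 4, x + 4, (x - 5)(x + 4)^3

The Jordan structure of A has elementary divisors (x + 4)^3, (x + 4), (x + 4), (x - 5). Arranging the block sizes at each eigenvalue in decreasing order and taking row products gives the invariant factors.

Invariant factors (smallest first, each dividing the next): x + 4, x + 4, (x - 5)(x + 4)^3.

Check: the last factor (x - 5)(x + 4)^3 is the minimal polynomial, and the product (x - 5)(x + 4)^5 is the characteristic polynomial.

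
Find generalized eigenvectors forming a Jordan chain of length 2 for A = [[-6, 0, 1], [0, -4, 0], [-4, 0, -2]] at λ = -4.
We seek v_1 ∈ ker((A + 4I)^2) \ ker(A + 4I), then set v_{i+1} = (A + 4I) v_i.

One such chain is v_1 = [[1, 0, 1]]^T, v_2 = [[-1, 0, -2]]^T. Check: (A + 4I) v_2 = [[0, 0, 0]]^T = 0.

v_1 = [[1, 0, 1]]^T, v_2 = [[-1, 0, -2]]^T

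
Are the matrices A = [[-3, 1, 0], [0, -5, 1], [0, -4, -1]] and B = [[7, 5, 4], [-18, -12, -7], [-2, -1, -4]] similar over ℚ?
Yes.

Two matrices over a field are similar if and only if they have the same invariant factors.

Both A and B have characteristic polynomial (x + 3)^3 and minimal polynomial (x + 3)^3. Computing further, both have invariant factors (x + 3)^3. Hence A and B are similar.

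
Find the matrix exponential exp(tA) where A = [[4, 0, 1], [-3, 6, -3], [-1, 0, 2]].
e^{tA} = [[(t + 1)*e^{3*t}, 0, t*e^{3*t}], [-e^{6*t} + e^{3*t}, e^{6*t}, -e^{6*t} + e^{3*t}], [-t*e^{3*t}, 0, (1 - t)*e^{3*t}]]

A has Jordan form J = [[3, 1, 0], [0, 3, 0], [0, 0, 6]] with A = PJP^{-1}, so e^{tA} = P e^{tJ} P^{-1}.

For a Jordan block J_k(λ), e^{tJ_k(λ)} = e^{λt} · (I + tN + t^2 N^2/2! + ... + t^{k-1} N^{k-1}/(k-1)!) where N is the nilpotent superdiagonal part.

Assembling the blocks and conjugating back gives the entries of e^{tA} as shown above.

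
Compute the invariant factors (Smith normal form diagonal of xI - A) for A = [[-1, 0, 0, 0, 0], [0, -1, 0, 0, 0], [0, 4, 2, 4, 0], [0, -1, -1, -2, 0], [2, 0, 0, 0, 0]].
x(x + 1), x^2(x + 1)

The Jordan structure of A has elementary divisors (x + 1), (x + 1), x^2, x. Arranging the block sizes at each eigenvalue in decreasing order and taking row products gives the invariant factors.

Invariant factors (smallest first, each dividing the next): x(x + 1), x^2(x + 1).

Check: the last factor x^2(x + 1) is the minimal polynomial, and the product x^3(x + 1)^2 is the characteristic polynomial.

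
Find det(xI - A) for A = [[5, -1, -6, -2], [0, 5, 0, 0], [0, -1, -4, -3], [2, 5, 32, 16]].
χ_A(x) = (x - 6)^2(x - 5)^2

xI - A = [[x - 5, 1, 6, 2], [0, x - 5, 0, 0], [0, 1, x + 4, 3], [-2, -5, -32, x - 16]].

Expanding det(xI - A) along the first row:
det(xI - A) = + (x - 5)·det([[x - 5, 0, 0], [1, x + 4, 3], [-5, -32, x - 16]]) - (1)·det([[0, 0, 0], [0, x + 4, 3], [-2, -32, x - 16]]) + (6)·det([[0, x - 5, 0], [0, 1, 3], [-2, -5, x - 16]]) - (2)·det([[0, x - 5, 0], [0, 1, x + 4], [-2, -5, -32]]).

Evaluating gives χ_A(x) = x^4 - 22x^3 + 181x^2 - 660x + 900 = (x - 6)^2(x - 5)^2.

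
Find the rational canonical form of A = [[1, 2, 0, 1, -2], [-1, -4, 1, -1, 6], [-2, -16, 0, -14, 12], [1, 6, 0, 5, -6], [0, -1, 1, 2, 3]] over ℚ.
R = [[0, -4, 0, 0, 0], [1, 2, 0, 0, 0], [0, 0, 0, 0, 4], [0, 0, 1, 0, -6], [0, 0, 0, 1, 3]]

The invariant factors of A (the non-unit diagonal entries of the Smith normal form of xI - A over ℚ[x]) are x^2 - 2x + 4, (x - 1)(x^2 - 2x + 4), each dividing the next. The characteristic polynomial is their product, (x - 1)(x^2 - 2x + 4)^2.

The rational canonical form is the block-diagonal matrix of companion matrices C(f_i):
R = [[0, -4, 0, 0, 0], [1, 2, 0, 0, 0], [0, 0, 0, 0, 4], [0, 0, 1, 0, -6], [0, 0, 0, 1, 3]].

Note the characteristic polynomial does not split into linear factors over ℚ, so A has no Jordan form over ℚ; the rational canonical form exists over any field.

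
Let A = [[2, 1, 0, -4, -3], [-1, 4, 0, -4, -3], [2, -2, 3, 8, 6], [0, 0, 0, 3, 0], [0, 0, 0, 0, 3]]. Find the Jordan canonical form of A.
The characteristic polynomial is det(xI - A) = (x - 3)^5, so the eigenvalues are 3 (algebraic multiplicity 5).

For λ = 3: rank(A - 3I) = 1, rank((A - 3I)^2) = 0. The eigenspace has dimension 5 - 1 = 4, so there are 4 Jordan blocks; the rank sequence gives block sizes [2, 1, 1, 1].

Assembling the blocks gives the Jordan form J above.

J = [[3, 1, 0, 0, 0], [0, 3, 0, 0, 0], [0, 0, 3, 0, 0], [0, 0, 0, 3, 0], [0, 0, 0, 0, 3]]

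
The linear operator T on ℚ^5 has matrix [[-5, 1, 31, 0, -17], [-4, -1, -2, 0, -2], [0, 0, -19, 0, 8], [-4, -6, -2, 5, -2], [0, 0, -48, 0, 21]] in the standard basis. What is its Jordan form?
The characteristic polynomial is det(xI - A) = (x - 5)^2(x + 3)^3, so the eigenvalues are -3 (algebraic multiplicity 3), 5 (algebraic multiplicity 2).

For λ = -3: rank(A + 3I) = 3, rank((A + 3I)^2) = 2. The eigenspace has dimension 5 - 3 = 2, so there are 2 Jordan blocks; the rank sequence gives block sizes [2, 1].

For λ = 5: rank(A - 5I) = 3. The eigenspace has dimension 5 - 3 = 2, so there are 2 Jordan blocks; the rank sequence gives block sizes [1, 1].

Assembling the blocks gives the Jordan form J above.

J = [[-3, 1, 0, 0, 0], [0, -3, 0, 0, 0], [0, 0, -3, 0, 0], [0, 0, 0, 5, 0], [0, 0, 0, 0, 5]]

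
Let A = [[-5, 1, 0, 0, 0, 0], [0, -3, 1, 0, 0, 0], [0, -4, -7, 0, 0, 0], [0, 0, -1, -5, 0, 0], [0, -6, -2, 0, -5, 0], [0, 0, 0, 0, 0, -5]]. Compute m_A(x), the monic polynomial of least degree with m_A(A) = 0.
m_A(x) = (x + 5)^3

The characteristic polynomial factors as (x + 5)^6. The minimal polynomial is ∏(x - λ)^{k_λ} where k_λ is the size of the largest Jordan block at λ.

For λ = -5: rank(A + 5I) = 2, and the largest Jordan block has size 3 (the smallest k with rank((A + 5I)^k) = rank((A + 5I)^(k+1))).

So m_A(x) = (x + 5)^3.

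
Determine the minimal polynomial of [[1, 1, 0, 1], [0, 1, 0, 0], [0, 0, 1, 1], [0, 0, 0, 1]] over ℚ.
m_A(x) = (x - 1)^2

The characteristic polynomial factors as (x - 1)^4. The minimal polynomial is ∏(x - λ)^{k_λ} where k_λ is the size of the largest Jordan block at λ.

For λ = 1: rank(A - I) = 2, and the largest Jordan block has size 2 (the smallest k with rank((A - I)^k) = rank((A - I)^(k+1))).

So m_A(x) = (x - 1)^2.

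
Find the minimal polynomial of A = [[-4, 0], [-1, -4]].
The characteristic polynomial factors as (x + 4)^2. The minimal polynomial is ∏(x - λ)^{k_λ} where k_λ is the size of the largest Jordan block at λ.

For λ = -4: rank(A + 4I) = 1, and the largest Jordan block has size 2 (the smallest k with rank((A + 4I)^k) = rank((A + 4I)^(k+1))).

So m_A(x) = (x + 4)^2.

m_A(x) = (x + 4)^2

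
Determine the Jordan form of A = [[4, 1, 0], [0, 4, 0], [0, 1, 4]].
The characteristic polynomial is det(xI - A) = (x - 4)^3, so the eigenvalues are 4 (algebraic multiplicity 3).

For λ = 4: rank(A - 4I) = 1, rank((A - 4I)^2) = 0. The eigenspace has dimension 3 - 1 = 2, so there are 2 Jordan blocks; the rank sequence gives block sizes [2, 1].

Assembling the blocks gives the Jordan form J above.

J = [[4, 1, 0], [0, 4, 0], [0, 0, 4]]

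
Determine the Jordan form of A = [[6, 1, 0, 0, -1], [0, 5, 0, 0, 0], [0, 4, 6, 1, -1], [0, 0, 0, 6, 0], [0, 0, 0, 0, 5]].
The characteristic polynomial is det(xI - A) = (x - 6)^3(x - 5)^2, so the eigenvalues are 5 (algebraic multiplicity 2), 6 (algebraic multiplicity 3).

For λ = 5: rank(A - 5I) = 3. The eigenspace has dimension 5 - 3 = 2, so there are 2 Jordan blocks; the rank sequence gives block sizes [1, 1].

For λ = 6: rank(A - 6I) = 3, rank((A - 6I)^2) = 2. The eigenspace has dimension 5 - 3 = 2, so there are 2 Jordan blocks; the rank sequence gives block sizes [2, 1].

Assembling the blocks gives the Jordan form J above.

J = [[5, 0, 0, 0, 0], [0, 5, 0, 0, 0], [0, 0, 6, 1, 0], [0, 0, 0, 6, 0], [0, 0, 0, 0, 6]]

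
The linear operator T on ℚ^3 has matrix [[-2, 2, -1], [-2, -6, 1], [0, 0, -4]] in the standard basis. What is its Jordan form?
The characteristic polynomial is det(xI - A) = (x + 4)^3, so the eigenvalues are -4 (algebraic multiplicity 3).

For λ = -4: rank(A + 4I) = 1, rank((A + 4I)^2) = 0. The eigenspace has dimension 3 - 1 = 2, so there are 2 Jordan blocks; the rank sequence gives block sizes [2, 1].

Assembling the blocks gives the Jordan form J above.

J = [[-4, 1, 0], [0, -4, 0], [0, 0, -4]]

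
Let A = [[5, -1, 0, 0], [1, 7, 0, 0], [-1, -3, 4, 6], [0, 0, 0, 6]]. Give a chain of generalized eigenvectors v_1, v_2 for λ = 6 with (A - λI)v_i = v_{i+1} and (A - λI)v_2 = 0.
We seek v_1 ∈ ker((A - 6I)^2) \ ker(A - 6I), then set v_{i+1} = (A - 6I) v_i.

One such chain is v_1 = [[3, -2, 2, 0]]^T, v_2 = [[-1, 1, -1, 0]]^T. Check: (A - 6I) v_2 = [[0, 0, 0, 0]]^T = 0.

v_1 = [[3, -2, 2, 0]]^T, v_2 = [[-1, 1, -1, 0]]^T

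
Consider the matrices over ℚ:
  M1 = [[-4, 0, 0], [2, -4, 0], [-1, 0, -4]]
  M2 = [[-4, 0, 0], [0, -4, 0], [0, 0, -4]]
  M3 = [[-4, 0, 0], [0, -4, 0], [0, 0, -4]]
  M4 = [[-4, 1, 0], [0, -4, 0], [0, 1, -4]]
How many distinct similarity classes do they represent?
2 classes: {M1, M4}, {M2, M3}

Characteristic polynomials: χ_{M1} = (x + 4)^3, χ_{M2} = (x + 4)^3, χ_{M3} = (x + 4)^3, χ_{M4} = (x + 4)^3.

{M1, M4}: invariant factors x + 4, (x + 4)^2.

{M2, M3}: invariant factors x + 4, x + 4, x + 4.

Matrices are similar if and only if their invariant-factor lists agree; the partition into similarity classes is {M1, M4}, {M2, M3}.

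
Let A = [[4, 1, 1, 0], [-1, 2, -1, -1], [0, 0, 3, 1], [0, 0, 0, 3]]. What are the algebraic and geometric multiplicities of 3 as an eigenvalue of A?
algebraic multiplicity 4, geometric multiplicity 2

The characteristic polynomial is (x - 3)^4, so the factor x - 3 appears with exponent 4: the algebraic multiplicity is 4.

rank(A - 3I) = 2, so the eigenspace has dimension 4 - 2 = 2: the geometric multiplicity is 2.

Since 2 < 4, A is not diagonalizable.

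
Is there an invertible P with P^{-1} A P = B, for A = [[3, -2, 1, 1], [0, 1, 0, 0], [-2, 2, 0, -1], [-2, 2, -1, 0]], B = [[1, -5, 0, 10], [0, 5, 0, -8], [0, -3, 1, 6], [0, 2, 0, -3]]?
Yes.

Two matrices over a field are similar if and only if they have the same invariant factors.

Both A and B have characteristic polynomial (x - 1)^4 and minimal polynomial (x - 1)^2. Computing further, both have invariant factors x - 1, x - 1, (x - 1)^2. Hence A and B are similar.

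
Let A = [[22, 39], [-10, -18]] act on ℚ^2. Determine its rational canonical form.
R = [[0, 6], [1, 4]]

The invariant factors of A (the non-unit diagonal entries of the Smith normal form of xI - A over ℚ[x]) are x^2 - 4x - 6, each dividing the next. The characteristic polynomial is their product, x^2 - 4x - 6.

The rational canonical form is the block-diagonal matrix of companion matrices C(f_i):
R = [[0, 6], [1, 4]].

Note the characteristic polynomial does not split into linear factors over ℚ, so A has no Jordan form over ℚ; the rational canonical form exists over any field.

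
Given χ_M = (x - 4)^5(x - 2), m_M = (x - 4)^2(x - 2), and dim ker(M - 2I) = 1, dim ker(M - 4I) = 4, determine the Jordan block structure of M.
Jordan blocks: (2, 1), (4, 2), (4, 1), (4, 1), (4, 1)

λ = 2: algebraic multiplicity 1 (exponent in χ_M), largest block size 1 (exponent in m_M), 1 block (geometric multiplicity). This forces block sizes [1].
λ = 4: algebraic multiplicity 5 (exponent in χ_M), largest block size 2 (exponent in m_M), 4 blocks (geometric multiplicity). These force block sizes [2, 1, 1, 1].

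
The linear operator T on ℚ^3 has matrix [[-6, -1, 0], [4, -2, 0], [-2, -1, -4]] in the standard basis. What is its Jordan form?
The characteristic polynomial is det(xI - A) = (x + 4)^3, so the eigenvalues are -4 (algebraic multiplicity 3).

For λ = -4: rank(A + 4I) = 1, rank((A + 4I)^2) = 0. The eigenspace has dimension 3 - 1 = 2, so there are 2 Jordan blocks; the rank sequence gives block sizes [2, 1].

Assembling the blocks gives the Jordan form J above.

J = [[-4, 1, 0], [0, -4, 0], [0, 0, -4]]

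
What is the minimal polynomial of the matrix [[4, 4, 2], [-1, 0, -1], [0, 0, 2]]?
m_A(x) = (x - 2)^2

The characteristic polynomial factors as (x - 2)^3. The minimal polynomial is ∏(x - λ)^{k_λ} where k_λ is the size of the largest Jordan block at λ.

For λ = 2: rank(A - 2I) = 1, and the largest Jordan block has size 2 (the smallest k with rank((A - 2I)^k) = rank((A - 2I)^(k+1))).

So m_A(x) = (x - 2)^2.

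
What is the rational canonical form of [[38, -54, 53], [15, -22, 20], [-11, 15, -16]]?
R = [[0, 0, -5], [1, 0, -1], [0, 1, 0]]

The invariant factors of A (the non-unit diagonal entries of the Smith normal form of xI - A over ℚ[x]) are x^3 + x + 5, each dividing the next. The characteristic polynomial is their product, x^3 + x + 5.

The rational canonical form is the block-diagonal matrix of companion matrices C(f_i):
R = [[0, 0, -5], [1, 0, -1], [0, 1, 0]].

Note the characteristic polynomial does not split into linear factors over ℚ, so A has no Jordan form over ℚ; the rational canonical form exists over any field.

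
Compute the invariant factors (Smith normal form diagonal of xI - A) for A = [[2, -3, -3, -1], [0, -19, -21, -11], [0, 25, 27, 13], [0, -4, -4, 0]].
x - 2, (x - 4)(x - 2)^2

The Jordan structure of A has elementary divisors (x - 2)^2, (x - 2), (x - 4). Arranging the block sizes at each eigenvalue in decreasing order and taking row products gives the invariant factors.

Invariant factors (smallest first, each dividing the next): x - 2, (x - 4)(x - 2)^2.

Check: the last factor (x - 4)(x - 2)^2 is the minimal polynomial, and the product (x - 4)(x - 2)^3 is the characteristic polynomial.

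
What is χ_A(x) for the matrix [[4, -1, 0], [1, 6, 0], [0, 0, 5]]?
xI - A = [[x - 4, 1, 0], [-1, x - 6, 0], [0, 0, x - 5]].

Expanding det(xI - A) along the first row:
det(xI - A) = + (x - 4)·det([[x - 6, 0], [0, x - 5]]) - (1)·det([[-1, 0], [0, x - 5]]) + (0)·det([[-1, x - 6], [0, 0]]).

Evaluating gives χ_A(x) = x^3 - 15x^2 + 75x - 125 = (x - 5)^3.

χ_A(x) = (x - 5)^3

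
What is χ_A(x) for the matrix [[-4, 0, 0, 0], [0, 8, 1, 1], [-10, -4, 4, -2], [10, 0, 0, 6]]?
xI - A = [[x + 4, 0, 0, 0], [0, x - 8, -1, -1], [10, 4, x - 4, 2], [-10, 0, 0, x - 6]].

Expanding det(xI - A) along the first row:
det(xI - A) = + (x + 4)·det([[x - 8, -1, -1], [4, x - 4, 2], [0, 0, x - 6]]) - (0)·det([[0, -1, -1], [10, x - 4, 2], [-10, 0, x - 6]]) + (0)·det([[0, x - 8, -1], [10, 4, 2], [-10, 0, x - 6]]) - (0)·det([[0, x - 8, -1], [10, 4, x - 4], [-10, 0, 0]]).

Evaluating gives χ_A(x) = x^4 - 14x^3 + 36x^2 + 216x - 864 = (x - 6)^3(x + 4).

χ_A(x) = (x - 6)^3(x + 4)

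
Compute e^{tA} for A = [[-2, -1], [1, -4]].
e^{tA} = [[(t + 1)*e^{-3*t}, -t*e^{-3*t}], [t*e^{-3*t}, (1 - t)*e^{-3*t}]]

A has Jordan form J = [[-3, 1], [0, -3]] with A = PJP^{-1}, so e^{tA} = P e^{tJ} P^{-1}.

For a Jordan block J_k(λ), e^{tJ_k(λ)} = e^{λt} · (I + tN + t^2 N^2/2! + ... + t^{k-1} N^{k-1}/(k-1)!) where N is the nilpotent superdiagonal part.

Assembling the blocks and conjugating back gives the entries of e^{tA} as shown above.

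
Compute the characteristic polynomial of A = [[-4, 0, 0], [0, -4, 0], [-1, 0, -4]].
χ_A(x) = (x + 4)^3

xI - A = [[x + 4, 0, 0], [0, x + 4, 0], [1, 0, x + 4]].

Expanding det(xI - A) along the first row:
det(xI - A) = + (x + 4)·det([[x + 4, 0], [0, x + 4]]) - (0)·det([[0, 0], [1, x + 4]]) + (0)·det([[0, x + 4], [1, 0]]).

Evaluating gives χ_A(x) = x^3 + 12x^2 + 48x + 64 = (x + 4)^3.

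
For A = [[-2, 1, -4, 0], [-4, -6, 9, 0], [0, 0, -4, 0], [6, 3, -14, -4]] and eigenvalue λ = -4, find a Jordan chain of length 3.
v_1 = [[-1, 6, 1, -10]]^T, v_2 = [[0, 1, 0, -2]]^T, v_3 = [[1, -2, 0, 3]]^T

We seek v_1 ∈ ker((A + 4I)^3) \ ker((A + 4I)^2), then set v_{i+1} = (A + 4I) v_i.

One such chain is v_1 = [[-1, 6, 1, -10]]^T, v_2 = [[0, 1, 0, -2]]^T, v_3 = [[1, -2, 0, 3]]^T. Check: (A + 4I) v_3 = [[0, 0, 0, 0]]^T = 0.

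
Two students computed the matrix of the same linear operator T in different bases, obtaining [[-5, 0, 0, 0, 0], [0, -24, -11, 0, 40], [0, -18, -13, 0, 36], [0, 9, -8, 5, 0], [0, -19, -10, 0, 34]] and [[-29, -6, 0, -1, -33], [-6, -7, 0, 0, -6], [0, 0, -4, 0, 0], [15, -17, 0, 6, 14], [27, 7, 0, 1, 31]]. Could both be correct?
No.

Both have characteristic polynomial (x - 5)^2(x + 4)^2(x + 5), but the minimal polynomial of A is (x - 5)^2(x + 4)^2(x + 5) while the minimal polynomial of B is (x - 5)^2(x + 4)(x + 5). The minimal polynomial is a similarity invariant, so A and B are not similar.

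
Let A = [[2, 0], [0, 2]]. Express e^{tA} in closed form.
A has Jordan form J = [[2, 0], [0, 2]] with A = PJP^{-1}, so e^{tA} = P e^{tJ} P^{-1}.

For a Jordan block J_k(λ), e^{tJ_k(λ)} = e^{λt} · (I + tN + t^2 N^2/2! + ... + t^{k-1} N^{k-1}/(k-1)!) where N is the nilpotent superdiagonal part.

Assembling the blocks and conjugating back gives the entries of e^{tA} as shown above.

e^{tA} = [[e^{2*t}, 0], [0, e^{2*t}]]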